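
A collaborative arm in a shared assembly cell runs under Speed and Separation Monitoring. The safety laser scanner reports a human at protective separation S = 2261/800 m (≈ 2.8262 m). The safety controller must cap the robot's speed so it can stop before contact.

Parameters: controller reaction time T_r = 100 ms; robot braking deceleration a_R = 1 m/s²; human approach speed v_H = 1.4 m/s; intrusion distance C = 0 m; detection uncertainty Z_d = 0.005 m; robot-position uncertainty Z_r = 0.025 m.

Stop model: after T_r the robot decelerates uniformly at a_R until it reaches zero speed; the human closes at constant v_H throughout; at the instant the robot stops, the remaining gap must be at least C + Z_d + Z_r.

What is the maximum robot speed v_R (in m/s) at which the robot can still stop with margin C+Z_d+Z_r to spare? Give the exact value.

quadratic (1/2)·v² + (3/2)·v + (-85/32) = 0
  disc = (3/2)² − 4·(1/2)·(-85/32) = 121/16 ; √disc = 11/4
  v_R = (−(3/2) + 11/4) / (2·(1/2)) = 5/4 m/s
check:
braking lasts T_s = (5/4)/1 = 1.2500 s
reaction-phase robot travel = 1.2500·0.1000 = 0.1250 m
robot covers 1.2500·1.2500 − ½·1.0000·1.2500² = 0.7812 m while stopping
person approaches 1.4000·(0.1000+1.2500) = 1.8900 m
margins: 0.0000+0.0050+0.0250 = 0.0300 m
sum ≈ 0.1250+0.7812+1.8900+0.0300 ≈ 2.8262 m = S ✓

v_R_max = 5/4 m/s = 1.2500 m/s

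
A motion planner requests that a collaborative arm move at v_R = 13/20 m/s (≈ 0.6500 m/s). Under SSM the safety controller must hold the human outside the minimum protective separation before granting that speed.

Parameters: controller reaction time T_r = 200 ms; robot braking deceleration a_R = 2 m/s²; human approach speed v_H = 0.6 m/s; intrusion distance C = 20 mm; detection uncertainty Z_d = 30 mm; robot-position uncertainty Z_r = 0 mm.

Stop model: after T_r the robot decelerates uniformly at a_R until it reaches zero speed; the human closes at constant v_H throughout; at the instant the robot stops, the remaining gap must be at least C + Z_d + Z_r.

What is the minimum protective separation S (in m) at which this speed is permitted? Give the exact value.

braking lasts T_s = (13/20)/2 = 0.3250 s
robot in T_r: 0.6500·0.2000 = 0.1300 m
robot covers 0.6500·0.3250 − ½·2.0000·0.3250² = 0.1056 m while stopping
human over T_r+T_s: 0.6000·(0.2000+0.3250) = 0.3150 m
residual clearance needed = 0.0200+0.0300+0.0000 = 0.0500 m
S_min ≈ 0.1300+0.1056+0.3150+0.0500  ⇒  S_min = 961/1600 m

S_min = 961/1600 m = 0.6006 m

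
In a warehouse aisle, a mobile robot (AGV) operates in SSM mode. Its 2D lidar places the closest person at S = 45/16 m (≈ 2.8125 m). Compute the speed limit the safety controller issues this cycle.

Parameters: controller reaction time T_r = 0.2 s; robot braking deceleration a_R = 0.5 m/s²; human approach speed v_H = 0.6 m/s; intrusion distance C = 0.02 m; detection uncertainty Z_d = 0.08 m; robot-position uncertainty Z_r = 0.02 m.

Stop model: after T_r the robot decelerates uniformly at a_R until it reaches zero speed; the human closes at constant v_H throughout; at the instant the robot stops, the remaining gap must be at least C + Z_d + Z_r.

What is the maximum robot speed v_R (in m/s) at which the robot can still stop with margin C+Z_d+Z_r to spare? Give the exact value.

v_R_max = 21/20 m/s = 1.0500 m/s

quadratic (1)·v² + (7/5)·v + (-1029/400) = 0
  disc = (7/5)² − 4·(1)·(-1029/400) = 49/4 ; √disc = 7/2
  v_R = (−(7/5) + 7/2) / (2·(1)) = 21/20 m/s
check:
stop time T_s = (21/20)/(1/2) = 2.1000 s
robot covers v_R·T_r = 1.0500·0.2000 = 0.2100 m before braking
robot covers 1.0500·2.1000 − ½·0.5000·2.1000² = 1.1025 m while stopping
human closes 0.6000·2.3000 = 1.3800 m
C+Z_d+Z_r = 0.0200+0.0800+0.0200 = 0.1200 m
sum ≈ 0.2100+1.1025+1.3800+0.1200 ≈ 2.8125 m = S ✓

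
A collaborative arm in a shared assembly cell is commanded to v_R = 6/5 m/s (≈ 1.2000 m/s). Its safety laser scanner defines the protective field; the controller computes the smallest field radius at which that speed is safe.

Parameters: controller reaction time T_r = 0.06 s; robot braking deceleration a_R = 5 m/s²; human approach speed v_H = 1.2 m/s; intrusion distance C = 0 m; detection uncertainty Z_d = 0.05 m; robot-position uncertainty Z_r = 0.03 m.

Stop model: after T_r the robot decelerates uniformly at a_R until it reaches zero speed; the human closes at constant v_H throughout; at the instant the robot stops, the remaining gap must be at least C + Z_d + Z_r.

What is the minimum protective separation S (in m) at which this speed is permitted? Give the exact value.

S_min = 82/125 m = 0.6560 m

stop time T_s = (6/5)/5 = 0.2400 s
reaction-phase robot travel = 1.2000·0.0600 = 0.0720 m
robot covers 1.2000·0.2400 − ½·5.0000·0.2400² = 0.1440 m while stopping
human over T_r+T_s: 1.2000·(0.0600+0.2400) = 0.3600 m
residual clearance needed = 0.0000+0.0500+0.0300 = 0.0800 m
S_min ≈ 0.0720+0.1440+0.3600+0.0800  ⇒  S_min = 82/125 m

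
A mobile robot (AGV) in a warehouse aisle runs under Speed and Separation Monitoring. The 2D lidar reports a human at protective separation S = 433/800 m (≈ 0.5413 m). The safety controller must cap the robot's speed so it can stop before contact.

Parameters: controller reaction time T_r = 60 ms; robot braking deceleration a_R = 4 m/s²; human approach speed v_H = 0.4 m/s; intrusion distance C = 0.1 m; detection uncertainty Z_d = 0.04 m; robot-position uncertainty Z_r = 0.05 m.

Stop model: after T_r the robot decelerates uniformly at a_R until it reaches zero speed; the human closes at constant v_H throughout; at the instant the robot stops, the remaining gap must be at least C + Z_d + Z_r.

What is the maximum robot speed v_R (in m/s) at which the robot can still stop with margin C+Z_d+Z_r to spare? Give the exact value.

at the boundary: (1/8)·v² + (4/25)·v + (-1309/4000) = 0
  disc = (4/25)² − 4·(1/8)·(-1309/4000) = 7569/40000 ; √disc = 87/200
  v_R = (−(4/25) + 87/200) / (2·(1/8)) = 11/10 m/s
check:
T_s = v_R/a_R = (11/10)/4 = 0.2750 s
reaction-phase robot travel = 1.1000·0.0600 = 0.0660 m
robot covers 1.1000·0.2750 − ½·4.0000·0.2750² = 0.1512 m while stopping
person approaches 0.4000·(0.0600+0.2750) = 0.1340 m
residual clearance needed = 0.1000+0.0400+0.0500 = 0.1900 m
sum ≈ 0.0660+0.1512+0.1340+0.1900 ≈ 0.5413 m = S ✓

v_R_max = 11/10 m/s = 1.1000 m/s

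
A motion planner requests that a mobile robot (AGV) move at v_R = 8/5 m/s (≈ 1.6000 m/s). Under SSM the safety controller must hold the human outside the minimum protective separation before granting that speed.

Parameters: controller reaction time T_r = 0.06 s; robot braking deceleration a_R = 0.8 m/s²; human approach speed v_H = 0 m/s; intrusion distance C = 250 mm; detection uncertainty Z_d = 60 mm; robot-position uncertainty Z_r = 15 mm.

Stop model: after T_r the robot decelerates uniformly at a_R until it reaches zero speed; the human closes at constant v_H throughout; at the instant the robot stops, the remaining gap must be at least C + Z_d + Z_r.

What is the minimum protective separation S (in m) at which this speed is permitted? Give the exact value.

S_min = 2021/1000 m = 2.0210 m

braking lasts T_s = (8/5)/(4/5) = 2.0000 s
robot covers v_R·T_r = 1.6000·0.0600 = 0.0960 m before braking
braking distance = 1.6000²/(2·0.8000) = 1.6000 m
human closes 0.0000·2.0600 = 0.0000 m
margins: 0.2500+0.0600+0.0150 = 0.3250 m
S_min ≈ 0.0960+1.6000+0.0000+0.3250  ⇒  S_min = 2021/1000 m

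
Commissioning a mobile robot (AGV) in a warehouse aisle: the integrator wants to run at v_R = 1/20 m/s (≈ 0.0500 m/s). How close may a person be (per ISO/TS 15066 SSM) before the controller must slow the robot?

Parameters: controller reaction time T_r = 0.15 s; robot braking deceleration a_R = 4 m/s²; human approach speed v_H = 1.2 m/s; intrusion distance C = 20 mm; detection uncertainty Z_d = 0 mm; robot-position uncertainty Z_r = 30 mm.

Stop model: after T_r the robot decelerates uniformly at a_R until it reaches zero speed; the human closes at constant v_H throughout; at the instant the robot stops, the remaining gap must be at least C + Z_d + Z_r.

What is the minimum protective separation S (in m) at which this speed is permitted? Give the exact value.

stop time T_s = (1/20)/4 = 0.0125 s
robot covers v_R·T_r = 0.0500·0.1500 = 0.0075 m before braking
braking distance = 0.0500²/(2·4.0000) = 0.0003 m
human closes 1.2000·0.1625 = 0.1950 m
residual clearance needed = 0.0200+0.0000+0.0300 = 0.0500 m
S_min ≈ 0.0075+0.0003+0.1950+0.0500  ⇒  S_min = 809/3200 m

S_min = 809/3200 m = 0.2528 m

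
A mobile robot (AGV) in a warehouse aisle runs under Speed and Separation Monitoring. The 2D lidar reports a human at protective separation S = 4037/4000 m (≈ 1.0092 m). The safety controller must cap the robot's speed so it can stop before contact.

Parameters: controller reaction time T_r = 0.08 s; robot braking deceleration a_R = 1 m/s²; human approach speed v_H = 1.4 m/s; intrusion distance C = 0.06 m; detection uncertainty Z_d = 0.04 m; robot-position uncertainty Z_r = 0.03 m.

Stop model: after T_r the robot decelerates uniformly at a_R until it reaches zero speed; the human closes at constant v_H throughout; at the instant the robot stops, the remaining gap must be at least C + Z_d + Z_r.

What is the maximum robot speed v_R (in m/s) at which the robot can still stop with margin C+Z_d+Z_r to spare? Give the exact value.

v_R_max = 9/20 m/s = 0.4500 m/s

collect terms ⇒ (1/2)·v_R² + (37/25)·v_R + (-3069/4000) = 0
  disc = (37/25)² − 4·(1/2)·(-3069/4000) = 37249/10000 ; √disc = 193/100
  v_R = (−(37/25) + 193/100) / (2·(1/2)) = 9/20 m/s
check:
braking lasts T_s = (9/20)/1 = 0.4500 s
robot in T_r: 0.4500·0.0800 = 0.0360 m
braking distance = 0.4500²/(2·1.0000) = 0.1013 m
human over T_r+T_s: 1.4000·(0.0800+0.4500) = 0.7420 m
residual clearance needed = 0.0600+0.0400+0.0300 = 0.1300 m
sum ≈ 0.0360+0.1013+0.7420+0.1300 ≈ 1.0092 m = S ✓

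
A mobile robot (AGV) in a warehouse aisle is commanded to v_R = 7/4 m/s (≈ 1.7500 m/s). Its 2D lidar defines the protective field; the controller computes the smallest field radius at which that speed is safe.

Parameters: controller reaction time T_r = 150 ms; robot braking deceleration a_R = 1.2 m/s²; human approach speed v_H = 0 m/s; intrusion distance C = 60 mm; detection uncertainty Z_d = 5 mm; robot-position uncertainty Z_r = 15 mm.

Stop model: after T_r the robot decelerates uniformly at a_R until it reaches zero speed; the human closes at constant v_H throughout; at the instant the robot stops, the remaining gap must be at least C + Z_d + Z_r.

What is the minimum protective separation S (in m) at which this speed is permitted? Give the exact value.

stop time T_s = (7/4)/(6/5) = 1.4583 s
robot in T_r: 1.7500·0.1500 = 0.2625 m
robot under decel: 1.7500²/(2·1.2000) = 1.2760 m
human closes 0.0000·1.6083 = 0.0000 m
residual clearance needed = 0.0600+0.0050+0.0150 = 0.0800 m
S_min ≈ 0.2625+1.2760+0.0000+0.0800  ⇒  S_min = 7769/4800 m

S_min = 7769/4800 m = 1.6185 m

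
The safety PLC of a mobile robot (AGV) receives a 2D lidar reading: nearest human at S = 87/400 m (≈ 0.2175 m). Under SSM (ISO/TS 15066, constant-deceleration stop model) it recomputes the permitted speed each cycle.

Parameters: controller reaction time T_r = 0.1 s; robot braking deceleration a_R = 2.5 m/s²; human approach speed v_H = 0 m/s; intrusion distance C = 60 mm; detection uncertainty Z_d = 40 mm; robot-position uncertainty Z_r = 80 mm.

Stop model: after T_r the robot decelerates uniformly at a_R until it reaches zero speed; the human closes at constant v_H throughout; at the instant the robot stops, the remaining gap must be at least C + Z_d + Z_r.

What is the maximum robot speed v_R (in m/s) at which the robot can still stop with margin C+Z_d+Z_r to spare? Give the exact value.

v_R_max = 1/4 m/s = 0.2500 m/s

quadratic (1/5)·v² + (1/10)·v + (-3/80) = 0
  disc = (1/10)² − 4·(1/5)·(-3/80) = 1/25 ; √disc = 1/5
  v_R = (−(1/10) + 1/5) / (2·(1/5)) = 1/4 m/s
check:
stop time T_s = (1/4)/(5/2) = 0.1000 s
robot covers v_R·T_r = 0.2500·0.1000 = 0.0250 m before braking
braking distance = 0.2500²/(2·2.5000) = 0.0125 m
human over T_r+T_s: 0.0000·(0.1000+0.1000) = 0.0000 m
margins: 0.0600+0.0400+0.0800 = 0.1800 m
sum ≈ 0.0250+0.0125+0.0000+0.1800 ≈ 0.2175 m = S ✓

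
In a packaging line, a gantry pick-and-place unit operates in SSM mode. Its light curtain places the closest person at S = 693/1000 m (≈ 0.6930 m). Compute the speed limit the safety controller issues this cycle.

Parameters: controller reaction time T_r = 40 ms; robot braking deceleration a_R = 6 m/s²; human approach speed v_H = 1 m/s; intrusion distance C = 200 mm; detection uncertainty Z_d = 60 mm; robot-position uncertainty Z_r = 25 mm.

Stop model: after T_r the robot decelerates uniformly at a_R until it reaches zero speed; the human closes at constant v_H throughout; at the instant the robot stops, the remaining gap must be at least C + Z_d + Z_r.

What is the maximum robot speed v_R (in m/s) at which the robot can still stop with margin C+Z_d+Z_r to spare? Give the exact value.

at the boundary: (1/12)·v² + (31/150)·v + (-46/125) = 0
  disc = (31/150)² − 4·(1/12)·(-46/125) = 3721/22500 ; √disc = 61/150
  v_R = (−(31/150) + 61/150) / (2·(1/12)) = 6/5 m/s
check:
T_s = v_R/a_R = (6/5)/6 = 0.2000 s
robot covers v_R·T_r = 1.2000·0.0400 = 0.0480 m before braking
robot under decel: 1.2000²/(2·6.0000) = 0.1200 m
human over T_r+T_s: 1.0000·(0.0400+0.2000) = 0.2400 m
residual clearance needed = 0.2000+0.0600+0.0250 = 0.2850 m
sum ≈ 0.0480+0.1200+0.2400+0.2850 ≈ 0.6930 m = S ✓

v_R_max = 6/5 m/s = 1.2000 m/s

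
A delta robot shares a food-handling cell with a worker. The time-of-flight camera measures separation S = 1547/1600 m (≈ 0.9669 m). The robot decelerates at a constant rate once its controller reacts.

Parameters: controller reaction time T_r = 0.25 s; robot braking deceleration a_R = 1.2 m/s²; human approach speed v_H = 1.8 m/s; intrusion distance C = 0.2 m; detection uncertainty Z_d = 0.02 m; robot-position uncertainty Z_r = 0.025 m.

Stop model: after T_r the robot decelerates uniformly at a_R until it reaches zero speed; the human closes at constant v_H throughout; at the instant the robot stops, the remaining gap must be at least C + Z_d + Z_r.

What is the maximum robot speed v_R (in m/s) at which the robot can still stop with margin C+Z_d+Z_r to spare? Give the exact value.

collect terms ⇒ (5/12)·v_R² + (7/4)·v_R + (-87/320) = 0
  disc = (7/4)² − 4·(5/12)·(-87/320) = 225/64 ; √disc = 15/8
  v_R = (−(7/4) + 15/8) / (2·(5/12)) = 3/20 m/s
check:
stop time T_s = (3/20)/(6/5) = 0.1250 s
robot in T_r: 0.1500·0.2500 = 0.0375 m
braking distance = 0.1500²/(2·1.2000) = 0.0094 m
human over T_r+T_s: 1.8000·(0.2500+0.1250) = 0.6750 m
C+Z_d+Z_r = 0.2000+0.0200+0.0250 = 0.2450 m
sum ≈ 0.0375+0.0094+0.6750+0.2450 ≈ 0.9669 m = S ✓

v_R_max = 3/20 m/s = 0.1500 m/s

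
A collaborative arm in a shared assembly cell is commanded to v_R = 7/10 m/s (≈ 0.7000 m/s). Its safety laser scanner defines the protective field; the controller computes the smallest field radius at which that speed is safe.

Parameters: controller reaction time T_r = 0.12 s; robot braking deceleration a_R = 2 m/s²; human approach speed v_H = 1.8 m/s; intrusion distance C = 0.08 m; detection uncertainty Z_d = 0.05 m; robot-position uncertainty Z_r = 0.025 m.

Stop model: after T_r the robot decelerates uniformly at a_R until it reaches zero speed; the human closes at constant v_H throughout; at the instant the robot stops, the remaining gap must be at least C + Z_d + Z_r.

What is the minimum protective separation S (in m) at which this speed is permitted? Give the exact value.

stop time T_s = (7/10)/2 = 0.3500 s
reaction-phase robot travel = 0.7000·0.1200 = 0.0840 m
robot under decel: 0.7000²/(2·2.0000) = 0.1225 m
human over T_r+T_s: 1.8000·(0.1200+0.3500) = 0.8460 m
margins: 0.0800+0.0500+0.0250 = 0.1550 m
S_min ≈ 0.0840+0.1225+0.8460+0.1550  ⇒  S_min = 483/400 m

S_min = 483/400 m = 1.2075 m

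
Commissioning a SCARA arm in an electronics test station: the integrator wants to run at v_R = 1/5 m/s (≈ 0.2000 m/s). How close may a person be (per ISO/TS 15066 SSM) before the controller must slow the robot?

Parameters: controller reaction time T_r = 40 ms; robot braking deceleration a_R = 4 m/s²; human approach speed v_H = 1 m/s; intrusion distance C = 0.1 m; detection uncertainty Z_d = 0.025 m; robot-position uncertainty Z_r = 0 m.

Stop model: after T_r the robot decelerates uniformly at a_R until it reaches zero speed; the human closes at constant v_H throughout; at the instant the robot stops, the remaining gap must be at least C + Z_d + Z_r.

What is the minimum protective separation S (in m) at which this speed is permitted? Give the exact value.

S_min = 57/250 m = 0.2280 m

braking lasts T_s = (1/5)/4 = 0.0500 s
robot in T_r: 0.2000·0.0400 = 0.0080 m
robot under decel: 0.2000²/(2·4.0000) = 0.0050 m
human closes 1.0000·0.0900 = 0.0900 m
margins: 0.1000+0.0250+0.0000 = 0.1250 m
S_min ≈ 0.0080+0.0050+0.0900+0.1250  ⇒  S_min = 57/250 m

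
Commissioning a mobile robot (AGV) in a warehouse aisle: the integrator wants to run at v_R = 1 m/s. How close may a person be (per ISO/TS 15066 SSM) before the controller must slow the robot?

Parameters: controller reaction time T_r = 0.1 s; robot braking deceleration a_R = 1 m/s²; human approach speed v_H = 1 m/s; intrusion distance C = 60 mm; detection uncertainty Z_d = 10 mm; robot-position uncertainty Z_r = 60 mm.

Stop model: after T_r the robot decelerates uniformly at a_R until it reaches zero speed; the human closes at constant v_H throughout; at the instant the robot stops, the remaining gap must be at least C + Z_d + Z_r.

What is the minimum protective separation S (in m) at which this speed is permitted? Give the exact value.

S_min = 183/100 m = 1.8300 m

stop time T_s = 1/1 = 1.0000 s
robot covers v_R·T_r = 1.0000·0.1000 = 0.1000 m before braking
braking distance = 1.0000²/(2·1.0000) = 0.5000 m
human closes 1.0000·1.1000 = 1.1000 m
residual clearance needed = 0.0600+0.0100+0.0600 = 0.1300 m
S_min ≈ 0.1000+0.5000+1.1000+0.1300  ⇒  S_min = 183/100 m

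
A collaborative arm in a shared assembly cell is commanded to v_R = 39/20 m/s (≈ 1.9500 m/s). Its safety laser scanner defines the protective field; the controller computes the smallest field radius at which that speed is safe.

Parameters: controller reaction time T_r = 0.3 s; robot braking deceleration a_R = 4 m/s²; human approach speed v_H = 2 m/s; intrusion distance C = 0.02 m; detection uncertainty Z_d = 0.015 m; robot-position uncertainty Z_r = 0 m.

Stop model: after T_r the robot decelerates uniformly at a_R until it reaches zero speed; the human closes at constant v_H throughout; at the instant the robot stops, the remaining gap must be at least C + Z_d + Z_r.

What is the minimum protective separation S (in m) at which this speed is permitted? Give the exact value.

T_s = v_R/a_R = (39/20)/4 = 0.4875 s
reaction-phase robot travel = 1.9500·0.3000 = 0.5850 m
robot covers 1.9500·0.4875 − ½·4.0000·0.4875² = 0.4753 m while stopping
human closes 2.0000·0.7875 = 1.5750 m
residual clearance needed = 0.0200+0.0150+0.0000 = 0.0350 m
S_min ≈ 0.5850+0.4753+1.5750+0.0350  ⇒  S_min = 1709/640 m

S_min = 1709/640 m = 2.6703 m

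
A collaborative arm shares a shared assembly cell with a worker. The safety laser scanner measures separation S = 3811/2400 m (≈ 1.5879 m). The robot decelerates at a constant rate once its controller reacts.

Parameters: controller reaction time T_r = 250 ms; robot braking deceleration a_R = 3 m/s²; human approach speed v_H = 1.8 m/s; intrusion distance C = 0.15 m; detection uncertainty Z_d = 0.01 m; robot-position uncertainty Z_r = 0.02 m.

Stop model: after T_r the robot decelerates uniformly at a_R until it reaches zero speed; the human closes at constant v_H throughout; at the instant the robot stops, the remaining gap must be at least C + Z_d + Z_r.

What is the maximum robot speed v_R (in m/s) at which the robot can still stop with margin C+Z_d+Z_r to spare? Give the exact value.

v_R_max = 19/20 m/s = 0.9500 m/s

collect terms ⇒ (1/6)·v_R² + (17/20)·v_R + (-2299/2400) = 0
  disc = (17/20)² − 4·(1/6)·(-2299/2400) = 49/36 ; √disc = 7/6
  v_R = (−(17/20) + 7/6) / (2·(1/6)) = 19/20 m/s
check:
T_s = v_R/a_R = (19/20)/3 = 0.3167 s
robot covers v_R·T_r = 0.9500·0.2500 = 0.2375 m before braking
robot covers 0.9500·0.3167 − ½·3.0000·0.3167² = 0.1504 m while stopping
human closes 1.8000·0.5667 = 1.0200 m
residual clearance needed = 0.1500+0.0100+0.0200 = 0.1800 m
sum ≈ 0.2375+0.1504+1.0200+0.1800 ≈ 1.5879 m = S ✓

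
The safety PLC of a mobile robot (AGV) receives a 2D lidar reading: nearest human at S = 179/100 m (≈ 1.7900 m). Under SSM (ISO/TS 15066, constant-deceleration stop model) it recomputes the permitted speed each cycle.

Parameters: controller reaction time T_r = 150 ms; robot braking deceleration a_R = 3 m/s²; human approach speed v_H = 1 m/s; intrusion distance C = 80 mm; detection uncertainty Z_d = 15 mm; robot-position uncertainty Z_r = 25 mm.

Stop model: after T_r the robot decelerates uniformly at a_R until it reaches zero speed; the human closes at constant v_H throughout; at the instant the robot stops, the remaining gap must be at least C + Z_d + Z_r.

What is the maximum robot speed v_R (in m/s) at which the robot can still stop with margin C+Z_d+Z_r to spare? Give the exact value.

v_R_max = 19/10 m/s = 1.9000 m/s

quadratic (1/6)·v² + (29/60)·v + (-38/25) = 0
  disc = (29/60)² − 4·(1/6)·(-38/25) = 4489/3600 ; √disc = 67/60
  v_R = (−(29/60) + 67/60) / (2·(1/6)) = 19/10 m/s
check:
braking lasts T_s = (19/10)/3 = 0.6333 s
robot in T_r: 1.9000·0.1500 = 0.2850 m
braking distance = 1.9000²/(2·3.0000) = 0.6017 m
human closes 1.0000·0.7833 = 0.7833 m
margins: 0.0800+0.0150+0.0250 = 0.1200 m
sum ≈ 0.2850+0.6017+0.7833+0.1200 ≈ 1.7900 m = S ✓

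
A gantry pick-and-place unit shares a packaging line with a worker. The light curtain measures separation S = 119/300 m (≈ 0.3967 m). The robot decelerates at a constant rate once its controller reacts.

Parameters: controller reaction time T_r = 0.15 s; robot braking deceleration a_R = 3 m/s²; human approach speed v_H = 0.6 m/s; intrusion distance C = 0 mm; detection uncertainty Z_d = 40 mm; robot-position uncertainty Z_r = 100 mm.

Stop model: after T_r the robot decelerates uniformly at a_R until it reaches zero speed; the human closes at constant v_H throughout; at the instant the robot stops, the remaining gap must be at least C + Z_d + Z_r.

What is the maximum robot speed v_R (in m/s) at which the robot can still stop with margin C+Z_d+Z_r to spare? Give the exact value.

at the boundary: (1/6)·v² + (7/20)·v + (-1/6) = 0
  disc = (7/20)² − 4·(1/6)·(-1/6) = 841/3600 ; √disc = 29/60
  v_R = (−(7/20) + 29/60) / (2·(1/6)) = 2/5 m/s
check:
T_s = v_R/a_R = (2/5)/3 = 0.1333 s
robot in T_r: 0.4000·0.1500 = 0.0600 m
braking distance = 0.4000²/(2·3.0000) = 0.0267 m
person approaches 0.6000·(0.1500+0.1333) = 0.1700 m
residual clearance needed = 0.0000+0.0400+0.1000 = 0.1400 m
sum ≈ 0.0600+0.0267+0.1700+0.1400 ≈ 0.3967 m = S ✓

v_R_max = 2/5 m/s = 0.4000 m/s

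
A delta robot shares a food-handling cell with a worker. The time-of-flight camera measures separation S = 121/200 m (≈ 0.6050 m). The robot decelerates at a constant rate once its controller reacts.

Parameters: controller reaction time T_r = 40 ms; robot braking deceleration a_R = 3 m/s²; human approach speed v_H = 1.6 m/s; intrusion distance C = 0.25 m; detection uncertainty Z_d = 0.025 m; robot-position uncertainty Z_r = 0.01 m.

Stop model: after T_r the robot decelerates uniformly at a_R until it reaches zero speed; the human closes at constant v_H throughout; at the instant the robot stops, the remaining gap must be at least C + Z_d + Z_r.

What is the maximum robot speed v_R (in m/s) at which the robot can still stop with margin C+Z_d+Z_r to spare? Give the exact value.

v_R_max = 2/5 m/s = 0.4000 m/s

at the boundary: (1/6)·v² + (43/75)·v + (-32/125) = 0
  disc = (43/75)² − 4·(1/6)·(-32/125) = 2809/5625 ; √disc = 53/75
  v_R = (−(43/75) + 53/75) / (2·(1/6)) = 2/5 m/s
check:
stop time T_s = (2/5)/3 = 0.1333 s
robot in T_r: 0.4000·0.0400 = 0.0160 m
robot under decel: 0.4000²/(2·3.0000) = 0.0267 m
human closes 1.6000·0.1733 = 0.2773 m
margins: 0.2500+0.0250+0.0100 = 0.2850 m
sum ≈ 0.0160+0.0267+0.2773+0.2850 ≈ 0.6050 m = S ✓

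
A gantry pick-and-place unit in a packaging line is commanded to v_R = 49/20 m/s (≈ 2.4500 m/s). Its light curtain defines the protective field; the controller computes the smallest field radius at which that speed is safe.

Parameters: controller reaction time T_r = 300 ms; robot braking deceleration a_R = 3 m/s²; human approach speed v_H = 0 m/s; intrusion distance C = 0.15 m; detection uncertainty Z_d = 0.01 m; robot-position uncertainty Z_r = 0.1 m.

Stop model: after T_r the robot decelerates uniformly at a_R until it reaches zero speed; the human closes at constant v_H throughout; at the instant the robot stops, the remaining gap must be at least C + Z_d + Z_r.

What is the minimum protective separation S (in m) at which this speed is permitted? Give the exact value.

stop time T_s = (49/20)/3 = 0.8167 s
reaction-phase robot travel = 2.4500·0.3000 = 0.7350 m
robot under decel: 2.4500²/(2·3.0000) = 1.0004 m
human over T_r+T_s: 0.0000·(0.3000+0.8167) = 0.0000 m
residual clearance needed = 0.1500+0.0100+0.1000 = 0.2600 m
S_min ≈ 0.7350+1.0004+0.0000+0.2600  ⇒  S_min = 4789/2400 m

S_min = 4789/2400 m = 1.9954 m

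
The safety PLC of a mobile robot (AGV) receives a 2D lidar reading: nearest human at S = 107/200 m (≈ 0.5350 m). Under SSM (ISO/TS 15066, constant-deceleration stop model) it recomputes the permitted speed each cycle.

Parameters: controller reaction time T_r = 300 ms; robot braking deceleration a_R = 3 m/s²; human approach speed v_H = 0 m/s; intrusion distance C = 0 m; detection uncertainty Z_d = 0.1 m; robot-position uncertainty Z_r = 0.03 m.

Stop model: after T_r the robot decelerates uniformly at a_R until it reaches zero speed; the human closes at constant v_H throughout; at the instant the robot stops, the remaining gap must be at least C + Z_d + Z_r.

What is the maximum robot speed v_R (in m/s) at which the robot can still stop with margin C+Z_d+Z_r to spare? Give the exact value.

at the boundary: (1/6)·v² + (3/10)·v + (-81/200) = 0
  disc = (3/10)² − 4·(1/6)·(-81/200) = 9/25 ; √disc = 3/5
  v_R = (−(3/10) + 3/5) / (2·(1/6)) = 9/10 m/s
check:
braking lasts T_s = (9/10)/3 = 0.3000 s
robot in T_r: 0.9000·0.3000 = 0.2700 m
robot under decel: 0.9000²/(2·3.0000) = 0.1350 m
human over T_r+T_s: 0.0000·(0.3000+0.3000) = 0.0000 m
C+Z_d+Z_r = 0.0000+0.1000+0.0300 = 0.1300 m
sum ≈ 0.2700+0.1350+0.0000+0.1300 ≈ 0.5350 m = S ✓

v_R_max = 9/10 m/s = 0.9000 m/s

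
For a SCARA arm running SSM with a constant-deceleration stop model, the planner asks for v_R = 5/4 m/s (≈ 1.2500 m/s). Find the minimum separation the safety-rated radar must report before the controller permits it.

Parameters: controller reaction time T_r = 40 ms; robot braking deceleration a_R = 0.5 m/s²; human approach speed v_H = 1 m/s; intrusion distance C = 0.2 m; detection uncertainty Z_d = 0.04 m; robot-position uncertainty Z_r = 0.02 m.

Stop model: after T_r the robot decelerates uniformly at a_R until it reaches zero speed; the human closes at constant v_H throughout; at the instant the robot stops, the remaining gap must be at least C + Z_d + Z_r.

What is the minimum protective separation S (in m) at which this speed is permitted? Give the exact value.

T_s = v_R/a_R = (5/4)/(1/2) = 2.5000 s
reaction-phase robot travel = 1.2500·0.0400 = 0.0500 m
robot under decel: 1.2500²/(2·0.5000) = 1.5625 m
human closes 1.0000·2.5400 = 2.5400 m
residual clearance needed = 0.2000+0.0400+0.0200 = 0.2600 m
S_min ≈ 0.0500+1.5625+2.5400+0.2600  ⇒  S_min = 353/80 m

S_min = 353/80 m = 4.4125 m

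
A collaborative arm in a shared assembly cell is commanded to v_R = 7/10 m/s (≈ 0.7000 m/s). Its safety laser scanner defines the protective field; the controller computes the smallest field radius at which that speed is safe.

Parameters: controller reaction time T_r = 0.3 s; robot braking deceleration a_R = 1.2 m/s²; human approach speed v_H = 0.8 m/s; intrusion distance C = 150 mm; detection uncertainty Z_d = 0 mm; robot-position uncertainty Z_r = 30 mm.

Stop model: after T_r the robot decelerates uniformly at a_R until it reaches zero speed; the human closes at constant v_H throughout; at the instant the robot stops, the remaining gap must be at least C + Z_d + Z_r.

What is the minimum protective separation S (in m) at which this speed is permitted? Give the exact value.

braking lasts T_s = (7/10)/(6/5) = 0.5833 s
robot in T_r: 0.7000·0.3000 = 0.2100 m
braking distance = 0.7000²/(2·1.2000) = 0.2042 m
human closes 0.8000·0.8833 = 0.7067 m
margins: 0.1500+0.0000+0.0300 = 0.1800 m
S_min ≈ 0.2100+0.2042+0.7067+0.1800  ⇒  S_min = 1561/1200 m

S_min = 1561/1200 m = 1.3008 m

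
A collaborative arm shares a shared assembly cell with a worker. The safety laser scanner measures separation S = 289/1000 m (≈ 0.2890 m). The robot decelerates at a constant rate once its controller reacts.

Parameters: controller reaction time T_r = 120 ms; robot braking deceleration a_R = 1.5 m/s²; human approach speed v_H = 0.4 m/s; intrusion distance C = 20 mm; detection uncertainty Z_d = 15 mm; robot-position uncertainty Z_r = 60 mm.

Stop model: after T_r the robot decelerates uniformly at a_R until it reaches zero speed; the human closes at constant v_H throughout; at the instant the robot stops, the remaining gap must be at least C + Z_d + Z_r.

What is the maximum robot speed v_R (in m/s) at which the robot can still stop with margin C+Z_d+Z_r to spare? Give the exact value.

at the boundary: (1/3)·v² + (29/75)·v + (-73/500) = 0
  disc = (29/75)² − 4·(1/3)·(-73/500) = 1936/5625 ; √disc = 44/75
  v_R = (−(29/75) + 44/75) / (2·(1/3)) = 3/10 m/s
check:
T_s = v_R/a_R = (3/10)/(3/2) = 0.2000 s
reaction-phase robot travel = 0.3000·0.1200 = 0.0360 m
robot under decel: 0.3000²/(2·1.5000) = 0.0300 m
human closes 0.4000·0.3200 = 0.1280 m
C+Z_d+Z_r = 0.0200+0.0150+0.0600 = 0.0950 m
sum ≈ 0.0360+0.0300+0.1280+0.0950 ≈ 0.2890 m = S ✓

v_R_max = 3/10 m/s = 0.3000 m/s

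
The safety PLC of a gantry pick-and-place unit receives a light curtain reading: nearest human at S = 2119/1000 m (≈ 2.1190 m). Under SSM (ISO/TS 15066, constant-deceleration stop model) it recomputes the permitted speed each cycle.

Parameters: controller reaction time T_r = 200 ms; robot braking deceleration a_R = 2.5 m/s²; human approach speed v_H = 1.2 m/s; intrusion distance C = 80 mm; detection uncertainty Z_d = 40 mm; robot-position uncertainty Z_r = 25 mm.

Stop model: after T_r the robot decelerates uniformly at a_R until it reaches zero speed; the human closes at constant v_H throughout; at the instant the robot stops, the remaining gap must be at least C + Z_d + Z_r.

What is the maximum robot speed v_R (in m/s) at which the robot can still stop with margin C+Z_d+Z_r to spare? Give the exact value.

collect terms ⇒ (1/5)·v_R² + (17/25)·v_R + (-867/500) = 0
  disc = (17/25)² − 4·(1/5)·(-867/500) = 1156/625 ; √disc = 34/25
  v_R = (−(17/25) + 34/25) / (2·(1/5)) = 17/10 m/s
check:
stop time T_s = (17/10)/(5/2) = 0.6800 s
robot covers v_R·T_r = 1.7000·0.2000 = 0.3400 m before braking
braking distance = 1.7000²/(2·2.5000) = 0.5780 m
person approaches 1.2000·(0.2000+0.6800) = 1.0560 m
margins: 0.0800+0.0400+0.0250 = 0.1450 m
sum ≈ 0.3400+0.5780+1.0560+0.1450 ≈ 2.1190 m = S ✓

v_R_max = 17/10 m/s = 1.7000 m/s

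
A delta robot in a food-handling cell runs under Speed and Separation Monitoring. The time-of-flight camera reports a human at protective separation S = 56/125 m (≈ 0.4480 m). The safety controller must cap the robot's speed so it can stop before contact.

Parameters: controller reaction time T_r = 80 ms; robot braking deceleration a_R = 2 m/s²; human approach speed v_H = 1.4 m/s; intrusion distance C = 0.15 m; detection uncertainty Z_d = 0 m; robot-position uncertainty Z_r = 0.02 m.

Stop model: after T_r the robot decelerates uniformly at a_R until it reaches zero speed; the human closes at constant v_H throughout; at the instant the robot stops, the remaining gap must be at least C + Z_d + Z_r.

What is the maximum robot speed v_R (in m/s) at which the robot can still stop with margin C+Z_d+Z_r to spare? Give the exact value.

at the boundary: (1/4)·v² + (39/50)·v + (-83/500) = 0
  disc = (39/50)² − 4·(1/4)·(-83/500) = 484/625 ; √disc = 22/25
  v_R = (−(39/50) + 22/25) / (2·(1/4)) = 1/5 m/s
check:
T_s = v_R/a_R = (1/5)/2 = 0.1000 s
reaction-phase robot travel = 0.2000·0.0800 = 0.0160 m
robot covers 0.2000·0.1000 − ½·2.0000·0.1000² = 0.0100 m while stopping
human over T_r+T_s: 1.4000·(0.0800+0.1000) = 0.2520 m
margins: 0.1500+0.0000+0.0200 = 0.1700 m
sum ≈ 0.0160+0.0100+0.2520+0.1700 ≈ 0.4480 m = S ✓

v_R_max = 1/5 m/s = 0.2000 m/s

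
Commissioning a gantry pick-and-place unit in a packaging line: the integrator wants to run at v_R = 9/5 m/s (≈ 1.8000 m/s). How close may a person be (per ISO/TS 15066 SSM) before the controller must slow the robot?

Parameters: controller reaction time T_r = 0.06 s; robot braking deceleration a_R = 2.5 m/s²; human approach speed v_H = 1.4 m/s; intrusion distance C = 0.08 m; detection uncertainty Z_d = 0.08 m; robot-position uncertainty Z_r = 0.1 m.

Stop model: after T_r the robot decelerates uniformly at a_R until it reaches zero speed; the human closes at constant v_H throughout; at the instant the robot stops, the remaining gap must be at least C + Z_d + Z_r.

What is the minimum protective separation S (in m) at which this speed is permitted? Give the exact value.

braking lasts T_s = (9/5)/(5/2) = 0.7200 s
reaction-phase robot travel = 1.8000·0.0600 = 0.1080 m
robot under decel: 1.8000²/(2·2.5000) = 0.6480 m
human over T_r+T_s: 1.4000·(0.0600+0.7200) = 1.0920 m
margins: 0.0800+0.0800+0.1000 = 0.2600 m
S_min ≈ 0.1080+0.6480+1.0920+0.2600  ⇒  S_min = 527/250 m

S_min = 527/250 m = 2.1080 m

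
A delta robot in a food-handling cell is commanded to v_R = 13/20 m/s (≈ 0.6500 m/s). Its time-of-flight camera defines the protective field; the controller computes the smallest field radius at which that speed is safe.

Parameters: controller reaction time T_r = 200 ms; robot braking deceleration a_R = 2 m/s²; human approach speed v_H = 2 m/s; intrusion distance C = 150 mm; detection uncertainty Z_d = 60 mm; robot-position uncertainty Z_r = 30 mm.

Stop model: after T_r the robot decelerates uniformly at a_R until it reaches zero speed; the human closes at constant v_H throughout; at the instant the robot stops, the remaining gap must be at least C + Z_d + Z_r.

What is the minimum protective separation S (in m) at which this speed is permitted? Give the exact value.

S_min = 2441/1600 m = 1.5256 m

braking lasts T_s = (13/20)/2 = 0.3250 s
robot in T_r: 0.6500·0.2000 = 0.1300 m
robot covers 0.6500·0.3250 − ½·2.0000·0.3250² = 0.1056 m while stopping
human over T_r+T_s: 2.0000·(0.2000+0.3250) = 1.0500 m
C+Z_d+Z_r = 0.1500+0.0600+0.0300 = 0.2400 m
S_min ≈ 0.1300+0.1056+1.0500+0.2400  ⇒  S_min = 2441/1600 m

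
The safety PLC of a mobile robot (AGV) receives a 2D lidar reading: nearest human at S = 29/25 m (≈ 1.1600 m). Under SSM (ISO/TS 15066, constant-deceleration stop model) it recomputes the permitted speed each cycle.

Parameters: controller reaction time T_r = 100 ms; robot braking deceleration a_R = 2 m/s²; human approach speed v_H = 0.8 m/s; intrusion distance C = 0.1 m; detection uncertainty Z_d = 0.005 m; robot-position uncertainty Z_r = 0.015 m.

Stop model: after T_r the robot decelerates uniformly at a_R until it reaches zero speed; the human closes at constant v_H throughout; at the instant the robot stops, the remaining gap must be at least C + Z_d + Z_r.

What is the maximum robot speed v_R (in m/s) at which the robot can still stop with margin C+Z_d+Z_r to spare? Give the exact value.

collect terms ⇒ (1/4)·v_R² + (1/2)·v_R + (-24/25) = 0
  disc = (1/2)² − 4·(1/4)·(-24/25) = 121/100 ; √disc = 11/10
  v_R = (−(1/2) + 11/10) / (2·(1/4)) = 6/5 m/s
check:
braking lasts T_s = (6/5)/2 = 0.6000 s
robot covers v_R·T_r = 1.2000·0.1000 = 0.1200 m before braking
robot covers 1.2000·0.6000 − ½·2.0000·0.6000² = 0.3600 m while stopping
human closes 0.8000·0.7000 = 0.5600 m
C+Z_d+Z_r = 0.1000+0.0050+0.0150 = 0.1200 m
sum ≈ 0.1200+0.3600+0.5600+0.1200 ≈ 1.1600 m = S ✓

v_R_max = 6/5 m/s = 1.2000 m/s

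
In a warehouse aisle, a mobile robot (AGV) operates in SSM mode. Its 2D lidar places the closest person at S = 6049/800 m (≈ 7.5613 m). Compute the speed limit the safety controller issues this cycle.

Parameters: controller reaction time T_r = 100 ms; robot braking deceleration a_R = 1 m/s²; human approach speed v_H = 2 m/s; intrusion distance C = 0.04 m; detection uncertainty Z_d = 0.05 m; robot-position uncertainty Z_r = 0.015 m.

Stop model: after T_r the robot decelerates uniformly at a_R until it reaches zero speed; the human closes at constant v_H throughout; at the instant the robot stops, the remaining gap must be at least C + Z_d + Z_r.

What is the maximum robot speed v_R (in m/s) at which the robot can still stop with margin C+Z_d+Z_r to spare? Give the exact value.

collect terms ⇒ (1/2)·v_R² + (21/10)·v_R + (-1161/160) = 0
  disc = (21/10)² − 4·(1/2)·(-1161/160) = 7569/400 ; √disc = 87/20
  v_R = (−(21/10) + 87/20) / (2·(1/2)) = 9/4 m/s
check:
braking lasts T_s = (9/4)/1 = 2.2500 s
robot covers v_R·T_r = 2.2500·0.1000 = 0.2250 m before braking
robot covers 2.2500·2.2500 − ½·1.0000·2.2500² = 2.5312 m while stopping
person approaches 2.0000·(0.1000+2.2500) = 4.7000 m
margins: 0.0400+0.0500+0.0150 = 0.1050 m
sum ≈ 0.2250+2.5312+4.7000+0.1050 ≈ 7.5613 m = S ✓

v_R_max = 9/4 m/s = 2.2500 m/s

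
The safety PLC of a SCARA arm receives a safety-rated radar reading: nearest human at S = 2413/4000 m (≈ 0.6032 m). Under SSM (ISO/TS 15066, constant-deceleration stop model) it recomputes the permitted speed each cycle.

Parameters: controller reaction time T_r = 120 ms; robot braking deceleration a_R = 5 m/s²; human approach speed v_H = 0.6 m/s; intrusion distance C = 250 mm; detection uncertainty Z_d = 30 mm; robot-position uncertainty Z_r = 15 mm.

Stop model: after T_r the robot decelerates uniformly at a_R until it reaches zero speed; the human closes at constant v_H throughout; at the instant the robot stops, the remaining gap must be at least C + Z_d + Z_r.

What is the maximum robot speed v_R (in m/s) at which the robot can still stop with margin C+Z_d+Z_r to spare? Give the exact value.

v_R_max = 3/4 m/s = 0.7500 m/s

at the boundary: (1/10)·v² + (6/25)·v + (-189/800) = 0
  disc = (6/25)² − 4·(1/10)·(-189/800) = 1521/10000 ; √disc = 39/100
  v_R = (−(6/25) + 39/100) / (2·(1/10)) = 3/4 m/s
check:
T_s = v_R/a_R = (3/4)/5 = 0.1500 s
robot in T_r: 0.7500·0.1200 = 0.0900 m
robot under decel: 0.7500²/(2·5.0000) = 0.0563 m
human over T_r+T_s: 0.6000·(0.1200+0.1500) = 0.1620 m
C+Z_d+Z_r = 0.2500+0.0300+0.0150 = 0.2950 m
sum ≈ 0.0900+0.0563+0.1620+0.2950 ≈ 0.6032 m = S ✓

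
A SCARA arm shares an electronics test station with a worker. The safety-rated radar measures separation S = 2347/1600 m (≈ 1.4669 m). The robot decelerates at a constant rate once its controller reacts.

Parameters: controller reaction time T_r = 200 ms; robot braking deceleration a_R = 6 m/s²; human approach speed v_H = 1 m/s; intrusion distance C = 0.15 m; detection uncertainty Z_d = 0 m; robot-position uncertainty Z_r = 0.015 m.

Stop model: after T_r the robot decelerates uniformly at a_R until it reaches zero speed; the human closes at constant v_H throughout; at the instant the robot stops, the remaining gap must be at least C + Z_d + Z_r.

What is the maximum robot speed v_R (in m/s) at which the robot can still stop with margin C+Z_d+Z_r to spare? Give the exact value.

v_R_max = 41/20 m/s = 2.0500 m/s

quadratic (1/12)·v² + (11/30)·v + (-1763/1600) = 0
  disc = (11/30)² − 4·(1/12)·(-1763/1600) = 289/576 ; √disc = 17/24
  v_R = (−(11/30) + 17/24) / (2·(1/12)) = 41/20 m/s
check:
T_s = v_R/a_R = (41/20)/6 = 0.3417 s
robot in T_r: 2.0500·0.2000 = 0.4100 m
braking distance = 2.0500²/(2·6.0000) = 0.3502 m
person approaches 1.0000·(0.2000+0.3417) = 0.5417 m
residual clearance needed = 0.1500+0.0000+0.0150 = 0.1650 m
sum ≈ 0.4100+0.3502+0.5417+0.1650 ≈ 1.4669 m = S ✓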